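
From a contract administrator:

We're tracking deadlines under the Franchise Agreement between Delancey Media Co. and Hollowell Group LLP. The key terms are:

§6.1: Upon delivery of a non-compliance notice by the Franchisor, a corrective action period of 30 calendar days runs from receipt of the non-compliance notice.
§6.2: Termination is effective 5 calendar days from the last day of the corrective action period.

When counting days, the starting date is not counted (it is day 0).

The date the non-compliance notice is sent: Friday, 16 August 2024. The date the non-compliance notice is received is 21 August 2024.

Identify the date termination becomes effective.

The last day of the corrective action period: 30 calendar days after 21 August 2024 is 20 September 2024.
The date termination becomes effective: 5 calendar days after 20 September 2024 is 25 September 2024.

25 September 2024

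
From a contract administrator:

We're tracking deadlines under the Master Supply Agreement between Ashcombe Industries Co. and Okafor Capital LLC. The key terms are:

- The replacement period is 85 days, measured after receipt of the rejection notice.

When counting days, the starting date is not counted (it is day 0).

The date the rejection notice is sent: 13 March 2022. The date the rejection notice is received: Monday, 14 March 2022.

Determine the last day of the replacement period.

The last day of the replacement period: 85 calendar days after 14 March 2022 is 7 June 2022.

7 June 2022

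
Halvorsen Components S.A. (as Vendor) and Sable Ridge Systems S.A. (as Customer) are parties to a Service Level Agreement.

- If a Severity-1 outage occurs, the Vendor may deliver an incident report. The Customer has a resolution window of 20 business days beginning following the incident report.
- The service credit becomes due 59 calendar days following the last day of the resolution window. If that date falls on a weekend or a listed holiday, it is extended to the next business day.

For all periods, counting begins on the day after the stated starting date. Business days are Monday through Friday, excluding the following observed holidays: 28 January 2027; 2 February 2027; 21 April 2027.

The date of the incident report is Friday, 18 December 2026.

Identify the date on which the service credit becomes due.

The last day of the resolution window: 20 business days after Friday, 18 December 2026, skipping weekends — Dec 21, Dec 22, Dec 23, Dec 24, …, Jan 13, Jan 14, Jan 15 — lands on Friday, 15 January 2027.
Adding 59 calendar days to 15 January 2027 gives 15 March 2027, which is the date on which the service credit becomes due. 15 March 2027 is a Monday and is not a listed holiday, so no roll-forward applies.

15 March 2027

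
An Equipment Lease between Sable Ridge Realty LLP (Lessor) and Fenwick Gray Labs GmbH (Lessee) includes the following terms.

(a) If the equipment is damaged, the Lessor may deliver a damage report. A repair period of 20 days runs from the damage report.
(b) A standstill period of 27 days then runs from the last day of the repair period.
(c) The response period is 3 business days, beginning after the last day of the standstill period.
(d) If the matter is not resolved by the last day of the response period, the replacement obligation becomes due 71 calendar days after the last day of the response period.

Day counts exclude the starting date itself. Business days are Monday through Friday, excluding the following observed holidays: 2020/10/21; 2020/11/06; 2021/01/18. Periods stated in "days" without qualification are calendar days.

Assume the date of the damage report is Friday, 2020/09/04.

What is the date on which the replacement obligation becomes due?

The last day of the repair period: 2020/09/04 + 20 days = 2020/09/24.
Adding 27 calendar days to 2020/09/24 gives 2020/10/21, which is the last day of the standstill period.
The last day of the response period: 3 business days after Wednesday, 2020/10/21, skipping weekends — Oct 22, Oct 23, Oct 26 — lands on Monday, 2020/10/26.
Adding 71 calendar days to 2020/10/26 gives 2021/01/05, which is the date on which the replacement obligation becomes due.

2021/01/05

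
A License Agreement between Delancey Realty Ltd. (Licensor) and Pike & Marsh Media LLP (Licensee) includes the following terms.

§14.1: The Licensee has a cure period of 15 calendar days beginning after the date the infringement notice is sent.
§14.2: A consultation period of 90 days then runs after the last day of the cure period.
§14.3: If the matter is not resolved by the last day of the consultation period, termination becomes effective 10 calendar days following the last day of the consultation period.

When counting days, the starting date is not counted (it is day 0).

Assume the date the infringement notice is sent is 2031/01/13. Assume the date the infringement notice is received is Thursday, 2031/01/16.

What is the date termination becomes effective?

2031/05/08

The last day of the cure period: 2031/01/13 + 15 days = 2031/01/28.
The last day of the consultation period: 2031/01/28 + 90 days = 2031/04/28.
Adding 10 calendar days to 2031/04/28 gives 2031/05/08, which is the date termination becomes effective.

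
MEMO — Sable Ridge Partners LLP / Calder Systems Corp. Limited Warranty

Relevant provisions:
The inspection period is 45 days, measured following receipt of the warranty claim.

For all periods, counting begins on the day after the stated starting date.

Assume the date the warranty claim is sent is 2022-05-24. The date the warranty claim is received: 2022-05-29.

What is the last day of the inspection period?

2022-07-13

The last day of the inspection period: 45 calendar days after 2022-05-29 is 2022-07-13.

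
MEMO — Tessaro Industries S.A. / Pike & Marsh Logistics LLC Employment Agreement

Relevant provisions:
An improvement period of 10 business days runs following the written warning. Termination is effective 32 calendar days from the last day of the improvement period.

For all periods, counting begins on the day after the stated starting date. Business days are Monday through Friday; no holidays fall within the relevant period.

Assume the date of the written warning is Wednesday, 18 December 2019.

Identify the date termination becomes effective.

The last day of the improvement period: counting 10 business days from Wednesday, 18 December 2019 (Dec 19, Dec 20, Dec 23, Dec 24, Dec 25, Dec 26, Dec 27, Dec 30, Dec 31, Jan 1, skipping weekends) reaches Wednesday, 1 January 2020.
The date termination becomes effective: 32 calendar days after 1 January 2020 is 2 February 2020.

2 February 2020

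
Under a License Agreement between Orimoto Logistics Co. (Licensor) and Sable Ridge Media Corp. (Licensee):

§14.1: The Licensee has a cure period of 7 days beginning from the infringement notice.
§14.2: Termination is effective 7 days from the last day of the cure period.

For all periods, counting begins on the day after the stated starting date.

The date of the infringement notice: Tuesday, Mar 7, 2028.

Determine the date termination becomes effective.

Mar 21, 2028

The last day of the cure period: Mar 7, 2028 + 7 days = Mar 14, 2028.
The date termination becomes effective: Mar 14, 2028 + 7 days = Mar 21, 2028.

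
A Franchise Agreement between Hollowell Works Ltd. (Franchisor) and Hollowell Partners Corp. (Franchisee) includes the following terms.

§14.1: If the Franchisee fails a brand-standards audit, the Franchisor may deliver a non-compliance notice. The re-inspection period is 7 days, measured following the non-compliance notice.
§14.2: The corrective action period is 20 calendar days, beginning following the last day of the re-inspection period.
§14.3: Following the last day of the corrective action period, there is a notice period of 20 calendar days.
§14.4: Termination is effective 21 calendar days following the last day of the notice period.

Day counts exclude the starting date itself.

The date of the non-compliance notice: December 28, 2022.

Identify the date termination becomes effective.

March 6, 2023

Adding 7 calendar days to December 28, 2022 gives January 4, 2023, which is the last day of the re-inspection period.
The last day of the corrective action period: January 4, 2023 + 20 days = January 24, 2023.
Adding 20 calendar days to January 24, 2023 gives February 13, 2023, which is the last day of the notice period.
The date termination becomes effective: February 13, 2023 + 21 days = March 6, 2023.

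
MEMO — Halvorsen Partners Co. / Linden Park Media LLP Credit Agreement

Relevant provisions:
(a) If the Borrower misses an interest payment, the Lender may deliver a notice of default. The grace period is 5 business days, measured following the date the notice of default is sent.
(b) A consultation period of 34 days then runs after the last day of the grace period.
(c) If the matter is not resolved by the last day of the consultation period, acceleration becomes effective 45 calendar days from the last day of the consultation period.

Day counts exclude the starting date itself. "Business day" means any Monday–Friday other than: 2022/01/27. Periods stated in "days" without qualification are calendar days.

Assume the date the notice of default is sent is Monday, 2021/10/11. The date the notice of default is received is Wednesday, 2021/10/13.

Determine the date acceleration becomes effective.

2022/01/05

The last day of the grace period: counting 5 business days from Monday, 2021/10/11 (Oct 12, Oct 13, Oct 14, Oct 15, Oct 18, skipping weekends) reaches Monday, 2021/10/18.
Adding 34 calendar days to 2021/10/18 gives 2021/11/21, which is the last day of the consultation period.
The date acceleration becomes effective: 2021/11/21 + 45 days = 2022/01/05.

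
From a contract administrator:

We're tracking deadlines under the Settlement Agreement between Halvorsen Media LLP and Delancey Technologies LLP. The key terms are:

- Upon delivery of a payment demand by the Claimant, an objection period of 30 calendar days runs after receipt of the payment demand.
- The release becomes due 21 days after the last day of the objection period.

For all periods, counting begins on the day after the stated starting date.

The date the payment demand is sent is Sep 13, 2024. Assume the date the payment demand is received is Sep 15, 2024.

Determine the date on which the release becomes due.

Nov 5, 2024

The last day of the objection period: 30 calendar days after Sep 15, 2024 is Oct 15, 2024.
The date on which the release becomes due: Oct 15, 2024 + 21 days = Nov 5, 2024.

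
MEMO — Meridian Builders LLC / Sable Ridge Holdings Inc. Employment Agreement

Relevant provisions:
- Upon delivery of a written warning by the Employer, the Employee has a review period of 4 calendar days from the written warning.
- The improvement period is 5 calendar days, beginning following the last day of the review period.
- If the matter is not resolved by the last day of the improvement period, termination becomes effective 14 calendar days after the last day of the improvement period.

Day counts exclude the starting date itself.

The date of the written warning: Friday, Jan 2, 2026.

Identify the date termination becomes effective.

Jan 25, 2026

The last day of the review period: Jan 2, 2026 + 4 days = Jan 6, 2026.
The last day of the improvement period: 5 calendar days after Jan 6, 2026 is Jan 11, 2026.
The date termination becomes effective: 14 calendar days after Jan 11, 2026 is Jan 25, 2026.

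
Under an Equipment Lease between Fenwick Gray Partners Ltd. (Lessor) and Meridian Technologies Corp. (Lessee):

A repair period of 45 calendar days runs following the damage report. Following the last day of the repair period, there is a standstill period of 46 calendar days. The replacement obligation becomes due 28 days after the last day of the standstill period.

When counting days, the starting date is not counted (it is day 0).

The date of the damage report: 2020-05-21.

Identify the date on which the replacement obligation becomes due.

The last day of the repair period: 2020-05-21 + 45 days = 2020-07-05.
The last day of the standstill period: 46 calendar days after 2020-07-05 is 2020-08-20.
The date on which the replacement obligation becomes due: 28 calendar days after 2020-08-20 is 2020-09-17.

2020-09-17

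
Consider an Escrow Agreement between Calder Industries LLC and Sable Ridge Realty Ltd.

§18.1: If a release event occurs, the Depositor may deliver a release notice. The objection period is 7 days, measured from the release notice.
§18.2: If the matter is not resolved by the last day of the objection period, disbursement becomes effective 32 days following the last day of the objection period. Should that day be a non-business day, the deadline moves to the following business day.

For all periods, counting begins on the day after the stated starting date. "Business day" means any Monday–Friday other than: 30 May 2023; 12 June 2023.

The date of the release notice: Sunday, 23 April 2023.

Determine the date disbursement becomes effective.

1 June 2023

The last day of the objection period: 7 calendar days after 23 April 2023 is 30 April 2023.
Adding 32 calendar days to 30 April 2023 gives 1 June 2023, which is the date disbursement becomes effective. 1 June 2023 is a Thursday and is not a listed holiday, so no roll-forward applies.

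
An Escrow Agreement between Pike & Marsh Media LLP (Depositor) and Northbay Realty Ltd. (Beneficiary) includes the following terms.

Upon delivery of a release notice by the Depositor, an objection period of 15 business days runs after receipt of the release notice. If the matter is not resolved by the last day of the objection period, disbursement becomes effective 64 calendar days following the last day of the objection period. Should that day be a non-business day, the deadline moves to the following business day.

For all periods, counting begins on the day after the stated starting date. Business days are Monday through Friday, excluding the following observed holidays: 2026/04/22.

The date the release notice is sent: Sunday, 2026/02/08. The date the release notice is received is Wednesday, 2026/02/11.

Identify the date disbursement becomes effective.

2026/05/07

The last day of the objection period: 15 business days after Wednesday, 2026/02/11, skipping weekends — Feb 12, Feb 13, Feb 16, Feb 17, …, Mar 2, Mar 3, Mar 4 — lands on Wednesday, 2026/03/04.
Adding 64 calendar days to 2026/03/04 gives 2026/05/07, which is the date disbursement becomes effective. 2026/05/07 is a Thursday and is not a listed holiday, so no roll-forward applies.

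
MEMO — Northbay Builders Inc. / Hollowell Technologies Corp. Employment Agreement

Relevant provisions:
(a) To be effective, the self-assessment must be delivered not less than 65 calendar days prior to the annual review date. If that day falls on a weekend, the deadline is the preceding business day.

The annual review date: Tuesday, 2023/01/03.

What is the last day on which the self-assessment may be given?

2023/01/03 minus 65 days is 2022/10/30. That is a Sunday, so the deadline moves back to Friday, 2022/10/28.

2022/10/28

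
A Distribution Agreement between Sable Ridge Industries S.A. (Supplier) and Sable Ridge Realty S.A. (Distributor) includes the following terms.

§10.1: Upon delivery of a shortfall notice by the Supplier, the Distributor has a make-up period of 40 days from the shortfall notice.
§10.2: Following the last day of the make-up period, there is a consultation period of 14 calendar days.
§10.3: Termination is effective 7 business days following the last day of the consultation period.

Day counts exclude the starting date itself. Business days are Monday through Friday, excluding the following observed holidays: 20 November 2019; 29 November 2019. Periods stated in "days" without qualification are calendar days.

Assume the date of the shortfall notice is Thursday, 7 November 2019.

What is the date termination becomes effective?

The last day of the make-up period: 40 calendar days after 7 November 2019 is 17 December 2019.
Adding 14 calendar days to 17 December 2019 gives 31 December 2019, which is the last day of the consultation period.
The date termination becomes effective: 7 business days after Tuesday, 31 December 2019, skipping weekends — Jan 1, Jan 2, Jan 3, Jan 6, Jan 7, Jan 8, Jan 9 — lands on Thursday, 9 January 2020.

9 January 2020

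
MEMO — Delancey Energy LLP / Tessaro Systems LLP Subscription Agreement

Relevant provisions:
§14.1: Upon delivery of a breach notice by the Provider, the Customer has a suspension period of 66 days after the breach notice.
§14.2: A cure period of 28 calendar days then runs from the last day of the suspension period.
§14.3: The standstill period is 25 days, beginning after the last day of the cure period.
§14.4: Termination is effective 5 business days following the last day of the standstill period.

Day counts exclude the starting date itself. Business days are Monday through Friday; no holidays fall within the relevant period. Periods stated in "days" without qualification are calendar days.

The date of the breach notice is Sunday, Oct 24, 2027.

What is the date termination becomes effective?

The last day of the suspension period: Oct 24, 2027 + 66 days = Dec 29, 2027.
Adding 28 calendar days to Dec 29, 2027 gives Jan 26, 2028, which is the last day of the cure period.
The last day of the standstill period: 25 calendar days after Jan 26, 2028 is Feb 20, 2028.
The date termination becomes effective: 5 business days after Sunday, Feb 20, 2028, skipping weekends — Feb 21, Feb 22, Feb 23, Feb 24, Feb 25 — lands on Friday, Feb 25, 2028.

Feb 25, 2028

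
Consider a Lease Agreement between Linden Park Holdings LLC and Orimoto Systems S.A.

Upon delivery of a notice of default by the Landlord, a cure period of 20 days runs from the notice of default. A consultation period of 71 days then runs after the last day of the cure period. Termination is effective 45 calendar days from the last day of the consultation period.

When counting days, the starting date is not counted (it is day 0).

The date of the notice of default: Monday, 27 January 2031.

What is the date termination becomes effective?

The last day of the cure period: 20 calendar days after 27 January 2031 is 16 February 2031.
The last day of the consultation period: 71 calendar days after 16 February 2031 is 28 April 2031.
Adding 45 calendar days to 28 April 2031 gives 12 June 2031, which is the date termination becomes effective.

12 June 2031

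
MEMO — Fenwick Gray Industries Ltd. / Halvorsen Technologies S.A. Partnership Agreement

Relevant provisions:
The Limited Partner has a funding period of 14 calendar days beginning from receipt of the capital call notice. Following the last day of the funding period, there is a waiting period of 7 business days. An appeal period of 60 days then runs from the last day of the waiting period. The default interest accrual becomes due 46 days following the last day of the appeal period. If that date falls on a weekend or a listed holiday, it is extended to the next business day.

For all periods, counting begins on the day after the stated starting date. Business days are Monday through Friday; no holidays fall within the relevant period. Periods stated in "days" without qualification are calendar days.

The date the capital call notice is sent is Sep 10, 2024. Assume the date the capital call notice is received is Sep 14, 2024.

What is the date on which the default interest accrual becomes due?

Jan 22, 2025

The last day of the funding period: 14 calendar days after Sep 14, 2024 is Sep 28, 2024.
The last day of the waiting period: 7 business days after Saturday, Sep 28, 2024, skipping weekends — Sep 30, Oct 1, Oct 2, Oct 3, Oct 4, Oct 7, Oct 8 — lands on Tuesday, Oct 8, 2024.
Adding 60 calendar days to Oct 8, 2024 gives Dec 7, 2024, which is the last day of the appeal period.
Adding 46 calendar days to Dec 7, 2024 gives Jan 22, 2025, which is the date on which the default interest accrual becomes due. Jan 22, 2025 is a Wednesday, so no roll-forward applies.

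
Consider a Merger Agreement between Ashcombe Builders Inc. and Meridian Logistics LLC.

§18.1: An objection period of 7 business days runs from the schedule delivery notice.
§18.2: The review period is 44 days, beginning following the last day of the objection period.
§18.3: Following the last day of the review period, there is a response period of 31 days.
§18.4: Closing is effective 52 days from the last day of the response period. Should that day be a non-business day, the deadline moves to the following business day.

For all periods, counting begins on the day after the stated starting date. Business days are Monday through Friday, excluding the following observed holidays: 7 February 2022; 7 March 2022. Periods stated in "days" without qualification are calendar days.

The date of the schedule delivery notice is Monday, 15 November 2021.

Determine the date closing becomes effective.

The last day of the objection period: counting 7 business days from Monday, 15 November 2021 (Nov 16, Nov 17, Nov 18, Nov 19, Nov 22, Nov 23, Nov 24, skipping weekends) reaches Wednesday, 24 November 2021.
The last day of the review period: 44 calendar days after 24 November 2021 is 7 January 2022.
The last day of the response period: 7 January 2022 + 31 days = 7 February 2022.
The date closing becomes effective: 7 February 2022 + 52 days = 31 March 2022. 31 March 2022 is a Thursday and is not a listed holiday, so no roll-forward applies.

31 March 2022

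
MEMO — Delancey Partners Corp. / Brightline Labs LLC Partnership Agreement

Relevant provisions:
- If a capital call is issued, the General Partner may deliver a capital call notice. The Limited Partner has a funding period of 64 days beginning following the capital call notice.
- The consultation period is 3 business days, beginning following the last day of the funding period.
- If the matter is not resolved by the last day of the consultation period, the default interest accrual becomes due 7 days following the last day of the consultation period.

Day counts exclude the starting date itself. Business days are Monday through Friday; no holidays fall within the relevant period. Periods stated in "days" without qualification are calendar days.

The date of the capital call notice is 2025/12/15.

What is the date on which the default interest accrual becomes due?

2026/02/27

Adding 64 calendar days to 2025/12/15 gives 2026/02/17, which is the last day of the funding period.
The last day of the consultation period: counting 3 business days from Tuesday, 2026/02/17 (Feb 18, Feb 19, Feb 20, skipping weekends) reaches Friday, 2026/02/20.
The date on which the default interest accrual becomes due: 2026/02/20 + 7 days = 2026/02/27.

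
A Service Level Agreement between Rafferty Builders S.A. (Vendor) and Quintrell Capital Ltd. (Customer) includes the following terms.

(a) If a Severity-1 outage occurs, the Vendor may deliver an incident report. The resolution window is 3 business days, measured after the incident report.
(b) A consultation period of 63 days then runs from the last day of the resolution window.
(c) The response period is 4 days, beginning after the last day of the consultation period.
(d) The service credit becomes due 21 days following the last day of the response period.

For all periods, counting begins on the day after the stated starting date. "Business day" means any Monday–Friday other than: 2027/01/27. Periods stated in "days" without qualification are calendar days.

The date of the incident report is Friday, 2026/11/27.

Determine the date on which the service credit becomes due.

2027/02/28

From Friday, 2026/11/27, 3 business days (Nov 30, Dec 1, Dec 2, skipping weekends) brings us to Wednesday, 2026/12/02, which is the last day of the resolution window.
Adding 63 calendar days to 2026/12/02 gives 2027/02/03, which is the last day of the consultation period.
The last day of the response period: 4 calendar days after 2027/02/03 is 2027/02/07.
The date on which the service credit becomes due: 21 calendar days after 2027/02/07 is 2027/02/28.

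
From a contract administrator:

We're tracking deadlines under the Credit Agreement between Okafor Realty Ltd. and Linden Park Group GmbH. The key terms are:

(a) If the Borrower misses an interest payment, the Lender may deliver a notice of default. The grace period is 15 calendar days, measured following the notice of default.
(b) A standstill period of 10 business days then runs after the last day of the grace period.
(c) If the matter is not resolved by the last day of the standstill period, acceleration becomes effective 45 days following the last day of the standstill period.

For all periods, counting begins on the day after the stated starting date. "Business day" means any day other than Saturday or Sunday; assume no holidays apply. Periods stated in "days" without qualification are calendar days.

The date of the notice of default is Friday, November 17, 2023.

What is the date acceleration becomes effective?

The last day of the grace period: 15 calendar days after November 17, 2023 is December 2, 2023.
From Saturday, December 2, 2023, 10 business days (Dec 4, Dec 5, Dec 6, Dec 7, Dec 8, Dec 11, Dec 12, Dec 13, Dec 14, Dec 15, skipping weekends) brings us to Friday, December 15, 2023, which is the last day of the standstill period.
The date acceleration becomes effective: December 15, 2023 + 45 days = January 29, 2024.

January 29, 2024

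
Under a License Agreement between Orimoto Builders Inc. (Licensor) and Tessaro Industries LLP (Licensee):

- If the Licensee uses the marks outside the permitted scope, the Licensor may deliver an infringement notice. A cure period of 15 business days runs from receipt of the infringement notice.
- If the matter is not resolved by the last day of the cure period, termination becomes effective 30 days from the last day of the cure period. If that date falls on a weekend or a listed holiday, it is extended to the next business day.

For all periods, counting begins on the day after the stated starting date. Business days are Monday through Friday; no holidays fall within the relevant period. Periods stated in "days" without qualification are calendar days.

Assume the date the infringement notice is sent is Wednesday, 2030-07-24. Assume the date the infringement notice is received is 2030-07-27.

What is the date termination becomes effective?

2030-09-16

From Saturday, 2030-07-27, 15 business days (Jul 29, Jul 30, Jul 31, Aug 1, …, Aug 14, Aug 15, Aug 16, skipping weekends) brings us to Friday, 2030-08-16, which is the last day of the cure period.
Adding 30 calendar days to 2030-08-16 gives 2030-09-15, which is the date termination becomes effective. That falls on a Sunday, so it rolls to the next business day, Monday, 2030-09-16.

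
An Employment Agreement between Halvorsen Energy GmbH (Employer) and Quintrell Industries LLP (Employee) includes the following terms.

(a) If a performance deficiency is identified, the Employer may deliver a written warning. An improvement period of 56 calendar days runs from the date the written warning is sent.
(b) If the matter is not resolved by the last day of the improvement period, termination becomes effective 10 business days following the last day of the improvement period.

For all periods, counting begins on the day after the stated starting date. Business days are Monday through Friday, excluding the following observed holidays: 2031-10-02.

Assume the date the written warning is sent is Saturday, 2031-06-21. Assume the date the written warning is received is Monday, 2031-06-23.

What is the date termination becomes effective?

The last day of the improvement period: 56 calendar days after 2031-06-21 is 2031-08-16.
The date termination becomes effective: counting 10 business days from Saturday, 2031-08-16 (Aug 18, Aug 19, Aug 20, Aug 21, Aug 22, Aug 25, Aug 26, Aug 27, Aug 28, Aug 29, skipping weekends) reaches Friday, 2031-08-29.

2031-08-29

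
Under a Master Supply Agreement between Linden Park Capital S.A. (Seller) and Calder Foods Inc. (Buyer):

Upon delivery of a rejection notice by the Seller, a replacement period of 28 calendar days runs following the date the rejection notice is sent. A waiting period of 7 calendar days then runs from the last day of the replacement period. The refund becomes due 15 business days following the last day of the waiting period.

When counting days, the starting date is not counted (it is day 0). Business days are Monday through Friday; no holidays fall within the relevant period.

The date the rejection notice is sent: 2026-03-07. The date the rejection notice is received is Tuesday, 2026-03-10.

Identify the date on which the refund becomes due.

2026-05-01

Adding 28 calendar days to 2026-03-07 gives 2026-04-04, which is the last day of the replacement period.
The last day of the waiting period: 2026-04-04 + 7 days = 2026-04-11.
The date on which the refund becomes due: 15 business days after Saturday, 2026-04-11, skipping weekends — Apr 13, Apr 14, Apr 15, Apr 16, …, Apr 29, Apr 30, May 1 — lands on Friday, 2026-05-01.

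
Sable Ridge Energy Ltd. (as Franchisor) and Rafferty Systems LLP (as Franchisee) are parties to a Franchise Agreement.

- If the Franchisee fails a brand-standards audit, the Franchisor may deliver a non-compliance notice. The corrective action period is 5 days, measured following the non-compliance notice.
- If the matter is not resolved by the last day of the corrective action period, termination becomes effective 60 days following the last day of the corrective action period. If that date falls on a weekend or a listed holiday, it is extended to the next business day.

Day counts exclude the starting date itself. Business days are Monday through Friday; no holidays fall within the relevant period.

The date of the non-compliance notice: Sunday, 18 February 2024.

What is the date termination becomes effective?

Adding 5 calendar days to 18 February 2024 gives 23 February 2024, which is the last day of the corrective action period.
The date termination becomes effective: 23 February 2024 + 60 days = 23 April 2024. 23 April 2024 is a Tuesday, so no roll-forward applies.

23 April 2024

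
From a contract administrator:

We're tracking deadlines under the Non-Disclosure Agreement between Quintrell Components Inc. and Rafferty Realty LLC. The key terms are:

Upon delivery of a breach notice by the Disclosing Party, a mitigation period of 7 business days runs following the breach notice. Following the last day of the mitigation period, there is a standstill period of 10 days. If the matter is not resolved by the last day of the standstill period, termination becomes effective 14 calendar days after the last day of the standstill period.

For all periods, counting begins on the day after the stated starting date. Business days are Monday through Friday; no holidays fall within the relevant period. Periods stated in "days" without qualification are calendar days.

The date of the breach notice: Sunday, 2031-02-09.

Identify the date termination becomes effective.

From Sunday, 2031-02-09, 7 business days (Feb 10, Feb 11, Feb 12, Feb 13, Feb 14, Feb 17, Feb 18, skipping weekends) brings us to Tuesday, 2031-02-18, which is the last day of the mitigation period.
Adding 10 calendar days to 2031-02-18 gives 2031-02-28, which is the last day of the standstill period.
The date termination becomes effective: 2031-02-28 + 14 days = 2031-03-14.

2031-03-14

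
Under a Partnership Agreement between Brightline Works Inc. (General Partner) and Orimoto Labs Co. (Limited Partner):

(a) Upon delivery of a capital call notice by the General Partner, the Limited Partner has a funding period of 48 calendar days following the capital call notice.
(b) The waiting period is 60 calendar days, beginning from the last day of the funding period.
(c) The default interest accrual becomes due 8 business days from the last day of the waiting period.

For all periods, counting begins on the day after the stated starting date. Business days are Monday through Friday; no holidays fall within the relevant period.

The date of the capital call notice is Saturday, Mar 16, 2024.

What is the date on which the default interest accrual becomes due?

Jul 12, 2024

The last day of the funding period: 48 calendar days after Mar 16, 2024 is May 3, 2024.
Adding 60 calendar days to May 3, 2024 gives Jul 2, 2024, which is the last day of the waiting period.
From Tuesday, Jul 2, 2024, 8 business days (Jul 3, Jul 4, Jul 5, Jul 8, Jul 9, Jul 10, Jul 11, Jul 12, skipping weekends) brings us to Friday, Jul 12, 2024, which is the date on which the default interest accrual becomes due.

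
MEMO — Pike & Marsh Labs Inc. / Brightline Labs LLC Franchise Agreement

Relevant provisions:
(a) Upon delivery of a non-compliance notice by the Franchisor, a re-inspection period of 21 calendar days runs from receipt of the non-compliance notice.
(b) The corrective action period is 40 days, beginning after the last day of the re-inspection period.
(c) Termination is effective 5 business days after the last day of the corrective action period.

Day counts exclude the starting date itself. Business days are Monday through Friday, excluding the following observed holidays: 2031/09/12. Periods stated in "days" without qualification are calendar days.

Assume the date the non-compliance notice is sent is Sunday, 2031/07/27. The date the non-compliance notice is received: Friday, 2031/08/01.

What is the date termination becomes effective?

2031/10/08

Adding 21 calendar days to 2031/08/01 gives 2031/08/22, which is the last day of the re-inspection period.
The last day of the corrective action period: 2031/08/22 + 40 days = 2031/10/01.
From Wednesday, 2031/10/01, 5 business days (Oct 2, Oct 3, Oct 6, Oct 7, Oct 8, skipping weekends) brings us to Wednesday, 2031/10/08, which is the date termination becomes effective.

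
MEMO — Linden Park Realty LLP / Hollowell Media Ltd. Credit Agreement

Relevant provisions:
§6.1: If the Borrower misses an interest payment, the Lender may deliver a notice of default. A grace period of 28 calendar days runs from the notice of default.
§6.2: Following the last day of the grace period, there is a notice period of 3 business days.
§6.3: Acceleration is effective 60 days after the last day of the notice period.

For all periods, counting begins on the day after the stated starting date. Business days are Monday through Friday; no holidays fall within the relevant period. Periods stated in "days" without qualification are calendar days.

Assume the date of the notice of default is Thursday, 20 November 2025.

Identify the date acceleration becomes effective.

The last day of the grace period: 20 November 2025 + 28 days = 18 December 2025.
From Thursday, 18 December 2025, 3 business days (Dec 19, Dec 22, Dec 23, skipping weekends) brings us to Tuesday, 23 December 2025, which is the last day of the notice period.
Adding 60 calendar days to 23 December 2025 gives 21 February 2026, which is the date acceleration becomes effective.

21 February 2026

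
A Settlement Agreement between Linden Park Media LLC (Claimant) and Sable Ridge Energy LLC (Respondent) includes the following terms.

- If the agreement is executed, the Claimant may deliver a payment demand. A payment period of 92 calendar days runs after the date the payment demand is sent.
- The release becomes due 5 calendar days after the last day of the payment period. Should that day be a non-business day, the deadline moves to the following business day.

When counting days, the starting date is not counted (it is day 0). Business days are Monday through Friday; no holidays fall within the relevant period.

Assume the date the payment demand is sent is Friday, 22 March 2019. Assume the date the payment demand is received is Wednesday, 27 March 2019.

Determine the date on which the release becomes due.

The last day of the payment period: 22 March 2019 + 92 days = 22 June 2019.
The date on which the release becomes due: 22 June 2019 + 5 days = 27 June 2019. 27 June 2019 is a Thursday, so no roll-forward applies.

27 June 2019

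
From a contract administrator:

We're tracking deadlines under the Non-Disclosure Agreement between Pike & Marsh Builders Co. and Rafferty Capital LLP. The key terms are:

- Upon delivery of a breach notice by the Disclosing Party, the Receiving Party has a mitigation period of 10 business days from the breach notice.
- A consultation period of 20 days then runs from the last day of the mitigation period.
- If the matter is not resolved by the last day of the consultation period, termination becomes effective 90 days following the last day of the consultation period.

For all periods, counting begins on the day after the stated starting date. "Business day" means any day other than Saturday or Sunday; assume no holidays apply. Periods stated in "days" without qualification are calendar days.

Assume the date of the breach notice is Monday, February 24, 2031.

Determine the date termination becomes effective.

The last day of the mitigation period: 10 business days after Monday, February 24, 2031, skipping weekends — Feb 25, Feb 26, Feb 27, Feb 28, Mar 3, Mar 4, Mar 5, Mar 6, Mar 7, Mar 10 — lands on Monday, March 10, 2031.
Adding 20 calendar days to March 10, 2031 gives March 30, 2031, which is the last day of the consultation period.
The date termination becomes effective: March 30, 2031 + 90 days = June 28, 2031.

June 28, 2031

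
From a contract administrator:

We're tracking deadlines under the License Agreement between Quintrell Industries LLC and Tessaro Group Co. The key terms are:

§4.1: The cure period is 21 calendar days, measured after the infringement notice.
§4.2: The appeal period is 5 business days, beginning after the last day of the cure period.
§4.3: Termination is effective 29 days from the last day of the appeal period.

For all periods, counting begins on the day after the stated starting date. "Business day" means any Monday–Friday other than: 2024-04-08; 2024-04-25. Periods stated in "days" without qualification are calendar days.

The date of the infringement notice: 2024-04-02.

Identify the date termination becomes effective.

The last day of the cure period: 2024-04-02 + 21 days = 2024-04-23.
The last day of the appeal period: 5 business days after Tuesday, 2024-04-23, skipping weekends and the listed holiday on Apr 25 — Apr 24, Apr 26, Apr 29, Apr 30, May 1 — lands on Wednesday, 2024-05-01.
The date termination becomes effective: 2024-05-01 + 29 days = 2024-05-30.

2024-05-30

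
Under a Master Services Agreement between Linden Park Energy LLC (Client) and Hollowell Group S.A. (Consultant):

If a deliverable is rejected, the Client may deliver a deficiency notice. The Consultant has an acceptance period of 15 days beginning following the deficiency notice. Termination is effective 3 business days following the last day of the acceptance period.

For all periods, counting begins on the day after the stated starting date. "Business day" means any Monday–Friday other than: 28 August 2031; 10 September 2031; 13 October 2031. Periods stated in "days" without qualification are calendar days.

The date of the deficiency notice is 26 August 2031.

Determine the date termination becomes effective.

The last day of the acceptance period: 26 August 2031 + 15 days = 10 September 2031.
From Wednesday, 10 September 2031, 3 business days (Sep 11, Sep 12, Sep 15, skipping weekends) brings us to Monday, 15 September 2031, which is the date termination becomes effective.

15 September 2031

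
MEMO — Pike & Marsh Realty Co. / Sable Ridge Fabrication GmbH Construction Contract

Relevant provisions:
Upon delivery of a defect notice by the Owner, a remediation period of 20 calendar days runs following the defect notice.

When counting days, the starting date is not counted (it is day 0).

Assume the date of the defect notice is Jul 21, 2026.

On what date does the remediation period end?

The last day of the remediation period: 20 calendar days after Jul 21, 2026 is Aug 10, 2026.

Aug 10, 2026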